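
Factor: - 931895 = -5^1*186379^1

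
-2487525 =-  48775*51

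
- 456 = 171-627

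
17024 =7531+9493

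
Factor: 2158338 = 2^1 * 3^1*7^1*13^1*59^1*67^1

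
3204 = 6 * 534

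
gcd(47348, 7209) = 89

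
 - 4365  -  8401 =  - 12766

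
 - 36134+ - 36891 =-73025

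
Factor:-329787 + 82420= -247367 = - 17^1*14551^1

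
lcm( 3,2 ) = 6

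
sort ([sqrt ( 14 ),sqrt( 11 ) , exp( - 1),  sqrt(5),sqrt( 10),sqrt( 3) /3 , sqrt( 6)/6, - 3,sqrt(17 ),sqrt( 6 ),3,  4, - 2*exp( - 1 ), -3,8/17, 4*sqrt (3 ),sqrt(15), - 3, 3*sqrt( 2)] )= [ - 3 ,-3,  -  3, - 2 * exp ( - 1 ),exp( - 1) , sqrt( 6 ) /6, 8/17,sqrt(3 ) /3,sqrt( 5),sqrt(6 ),3,  sqrt(10 ), sqrt(11 ),  sqrt( 14 ), sqrt( 15) , 4 , sqrt( 17),  3*sqrt(2), 4*sqrt (3 )] 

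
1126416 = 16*70401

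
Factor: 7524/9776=2^( - 2)*3^2*11^1 * 13^( - 1)*19^1*47^( - 1 ) = 1881/2444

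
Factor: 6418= 2^1 * 3209^1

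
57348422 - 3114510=54233912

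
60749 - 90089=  - 29340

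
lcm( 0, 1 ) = 0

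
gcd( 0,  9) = 9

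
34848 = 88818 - 53970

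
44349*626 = 27762474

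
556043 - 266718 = 289325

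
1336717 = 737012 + 599705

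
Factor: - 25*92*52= -119600 = - 2^4*5^2 * 13^1 * 23^1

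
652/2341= 652/2341  =  0.28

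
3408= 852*4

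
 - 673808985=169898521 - 843707506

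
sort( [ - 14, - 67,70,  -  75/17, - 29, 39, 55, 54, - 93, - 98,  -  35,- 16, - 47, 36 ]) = [  -  98 , - 93,-67, - 47, - 35, - 29, - 16, - 14,-75/17,36,39,54, 55,70]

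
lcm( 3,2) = 6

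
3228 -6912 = -3684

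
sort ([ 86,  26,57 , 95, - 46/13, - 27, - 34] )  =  [ - 34 ,  -  27, - 46/13,26, 57, 86, 95] 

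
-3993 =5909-9902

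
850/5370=85/537 = 0.16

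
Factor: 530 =2^1*5^1*53^1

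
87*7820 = 680340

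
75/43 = 75/43 = 1.74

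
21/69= 7/23 = 0.30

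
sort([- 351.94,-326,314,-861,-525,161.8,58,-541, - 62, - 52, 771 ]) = [  -  861,  -  541, - 525,-351.94,-326,-62,-52,58, 161.8,314,  771 ]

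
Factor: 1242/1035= 2^1*3^1* 5^(-1 )  =  6/5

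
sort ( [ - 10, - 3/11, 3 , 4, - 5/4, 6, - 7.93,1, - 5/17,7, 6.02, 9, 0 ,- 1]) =[ - 10, - 7.93, - 5/4,-1,-5/17, - 3/11, 0, 1,3, 4, 6, 6.02, 7, 9]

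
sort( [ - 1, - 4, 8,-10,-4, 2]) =[-10, -4, -4 ,  -  1, 2,8 ] 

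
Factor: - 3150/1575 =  - 2^1 = -2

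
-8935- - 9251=316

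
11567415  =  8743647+2823768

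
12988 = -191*( - 68)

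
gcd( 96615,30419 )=19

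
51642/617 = 83+ 431/617 = 83.70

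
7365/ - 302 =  - 7365/302= - 24.39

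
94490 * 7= 661430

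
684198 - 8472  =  675726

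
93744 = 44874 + 48870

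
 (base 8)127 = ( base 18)4f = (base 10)87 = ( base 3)10020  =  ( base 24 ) 3F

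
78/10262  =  39/5131 = 0.01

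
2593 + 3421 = 6014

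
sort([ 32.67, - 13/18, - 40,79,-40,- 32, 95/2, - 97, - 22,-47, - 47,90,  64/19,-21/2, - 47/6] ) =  [ - 97, - 47, - 47, - 40 ,-40,-32, - 22, - 21/2,- 47/6,-13/18,64/19,32.67 , 95/2,79,90]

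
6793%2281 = 2231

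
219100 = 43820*5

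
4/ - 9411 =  - 1+9407/9411= - 0.00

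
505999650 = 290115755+215883895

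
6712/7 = 958 + 6/7 = 958.86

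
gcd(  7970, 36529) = 1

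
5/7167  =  5/7167 = 0.00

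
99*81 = 8019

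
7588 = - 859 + 8447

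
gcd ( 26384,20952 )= 776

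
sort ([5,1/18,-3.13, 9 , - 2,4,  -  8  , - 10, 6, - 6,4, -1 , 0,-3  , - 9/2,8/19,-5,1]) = [-10,- 8, - 6,-5, - 9/2,-3.13, - 3,-2,- 1, 0,1/18,8/19,1,4 , 4, 5, 6, 9] 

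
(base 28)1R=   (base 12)47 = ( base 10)55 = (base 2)110111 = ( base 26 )23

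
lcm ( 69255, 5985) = 484785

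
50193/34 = 1476 +9/34 = 1476.26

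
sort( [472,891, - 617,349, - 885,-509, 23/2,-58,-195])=[ - 885, - 617, - 509 ,-195,-58,23/2,349, 472,891]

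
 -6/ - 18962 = 3/9481 = 0.00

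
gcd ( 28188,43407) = 9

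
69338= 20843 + 48495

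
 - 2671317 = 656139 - 3327456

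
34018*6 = 204108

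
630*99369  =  62602470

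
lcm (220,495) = 1980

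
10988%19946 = 10988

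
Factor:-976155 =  - 3^1*5^1*59^1*1103^1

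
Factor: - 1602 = -2^1*3^2*89^1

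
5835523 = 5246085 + 589438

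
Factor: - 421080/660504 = - 5^1 * 11^2*13^( - 1)*73^( - 1) = - 605/949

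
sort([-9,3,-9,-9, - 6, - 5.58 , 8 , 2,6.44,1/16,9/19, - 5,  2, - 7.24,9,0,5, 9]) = [ - 9, - 9, - 9,-7.24, -6, - 5.58, - 5 , 0, 1/16,9/19 , 2,2, 3, 5,6.44,8,9,9] 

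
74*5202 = 384948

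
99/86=1 + 13/86 = 1.15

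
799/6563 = 799/6563  =  0.12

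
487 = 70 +417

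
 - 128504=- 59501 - 69003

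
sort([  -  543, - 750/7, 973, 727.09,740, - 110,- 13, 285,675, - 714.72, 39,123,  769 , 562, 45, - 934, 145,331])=[ - 934,  -  714.72,  -  543, -110, - 750/7 , - 13 , 39,45, 123 , 145,285,  331,562,675, 727.09,740,769 , 973]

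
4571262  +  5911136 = 10482398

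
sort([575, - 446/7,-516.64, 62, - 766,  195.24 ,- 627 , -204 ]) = [ - 766, - 627, - 516.64, - 204,-446/7, 62,195.24, 575 ] 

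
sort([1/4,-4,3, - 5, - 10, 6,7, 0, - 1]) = [ - 10, - 5, - 4,-1,  0,  1/4,3,6, 7] 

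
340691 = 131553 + 209138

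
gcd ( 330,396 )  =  66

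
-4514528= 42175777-46690305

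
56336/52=1083 + 5/13 = 1083.38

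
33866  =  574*59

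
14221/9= 14221/9 = 1580.11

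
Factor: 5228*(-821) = -2^2*821^1 *1307^1 = - 4292188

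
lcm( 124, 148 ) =4588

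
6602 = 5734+868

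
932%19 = 1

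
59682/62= 29841/31 = 962.61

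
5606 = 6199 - 593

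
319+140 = 459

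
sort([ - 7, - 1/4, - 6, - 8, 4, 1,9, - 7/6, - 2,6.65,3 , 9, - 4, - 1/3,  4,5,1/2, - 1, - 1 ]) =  [ - 8,  -  7, - 6, - 4, - 2,-7/6, - 1 , - 1,-1/3, - 1/4, 1/2,1,  3,4, 4 , 5,6.65,9,9 ] 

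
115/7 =16 + 3/7 = 16.43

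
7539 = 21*359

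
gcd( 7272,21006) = 18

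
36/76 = 9/19 = 0.47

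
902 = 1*902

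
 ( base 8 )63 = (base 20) 2b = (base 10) 51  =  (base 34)1H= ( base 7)102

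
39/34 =1 + 5/34 = 1.15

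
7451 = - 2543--9994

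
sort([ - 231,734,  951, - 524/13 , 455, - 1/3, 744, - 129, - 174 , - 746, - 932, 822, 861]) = [ - 932, - 746, - 231, - 174, - 129, - 524/13, - 1/3, 455, 734, 744, 822, 861,951 ] 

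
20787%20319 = 468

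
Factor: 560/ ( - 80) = -7 =- 7^1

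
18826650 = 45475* 414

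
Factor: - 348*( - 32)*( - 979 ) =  - 10902144 = - 2^7 *3^1*11^1*29^1*89^1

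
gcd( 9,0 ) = 9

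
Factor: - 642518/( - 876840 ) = 321259/438420 = 2^ ( - 2)*3^( - 1 ) * 5^ ( - 1)*113^1*2843^1 *7307^( - 1)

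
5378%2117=1144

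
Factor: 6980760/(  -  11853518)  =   - 3490380/5926759=- 2^2 * 3^2*5^1*29^( - 1)*19391^1*204371^(-1)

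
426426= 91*4686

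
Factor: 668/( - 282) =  - 334/141 = -2^1*3^( - 1)*47^ ( - 1)*167^1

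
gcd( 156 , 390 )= 78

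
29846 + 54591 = 84437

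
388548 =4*97137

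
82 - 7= 75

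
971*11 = 10681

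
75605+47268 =122873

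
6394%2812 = 770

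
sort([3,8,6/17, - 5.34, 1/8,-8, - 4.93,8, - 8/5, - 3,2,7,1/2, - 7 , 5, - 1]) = [ - 8, - 7, - 5.34,-4.93,  -  3 , - 8/5, - 1,1/8, 6/17,1/2 , 2,  3,5,7, 8,8 ]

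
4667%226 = 147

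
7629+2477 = 10106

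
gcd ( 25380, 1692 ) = 1692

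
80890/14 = 40445/7  =  5777.86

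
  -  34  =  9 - 43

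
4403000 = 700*6290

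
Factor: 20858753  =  31^1*672863^1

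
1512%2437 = 1512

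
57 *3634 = 207138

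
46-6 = 40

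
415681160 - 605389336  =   - 189708176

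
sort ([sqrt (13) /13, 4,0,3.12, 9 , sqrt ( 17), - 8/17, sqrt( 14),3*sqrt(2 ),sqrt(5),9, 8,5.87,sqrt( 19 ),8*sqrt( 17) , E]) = [-8/17, 0,sqrt(13 )/13 , sqrt( 5 ),E,3.12, sqrt(14),  4,sqrt( 17),3 * sqrt(2) , sqrt(19),5.87,8,9, 9, 8*sqrt(17 )] 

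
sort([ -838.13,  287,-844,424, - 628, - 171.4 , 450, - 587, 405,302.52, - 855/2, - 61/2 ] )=[ - 844, - 838.13, - 628, -587, -855/2, -171.4,-61/2,287,302.52,  405,424, 450 ] 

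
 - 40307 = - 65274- - 24967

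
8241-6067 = 2174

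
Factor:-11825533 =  - 29^1*37^1*103^1*107^1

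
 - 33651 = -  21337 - 12314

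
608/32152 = 76/4019= 0.02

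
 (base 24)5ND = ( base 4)311311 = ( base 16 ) d75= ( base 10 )3445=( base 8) 6565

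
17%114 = 17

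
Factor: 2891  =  7^2*59^1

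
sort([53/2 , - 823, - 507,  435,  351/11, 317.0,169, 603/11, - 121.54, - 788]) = [ - 823, - 788,-507, - 121.54,53/2,351/11,  603/11, 169, 317.0,  435]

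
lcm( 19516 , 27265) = 1854020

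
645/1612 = 645/1612 = 0.40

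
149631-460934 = -311303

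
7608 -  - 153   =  7761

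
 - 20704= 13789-34493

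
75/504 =25/168 = 0.15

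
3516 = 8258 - 4742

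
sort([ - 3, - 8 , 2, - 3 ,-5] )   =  [ - 8, - 5, - 3, - 3,2]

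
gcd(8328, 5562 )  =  6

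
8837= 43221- 34384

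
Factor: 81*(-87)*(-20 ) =140940  =  2^2*3^5*5^1*29^1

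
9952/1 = 9952 = 9952.00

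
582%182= 36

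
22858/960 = 11429/480 = 23.81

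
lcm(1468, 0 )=0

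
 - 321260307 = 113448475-434708782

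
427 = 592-165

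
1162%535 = 92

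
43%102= 43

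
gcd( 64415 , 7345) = 65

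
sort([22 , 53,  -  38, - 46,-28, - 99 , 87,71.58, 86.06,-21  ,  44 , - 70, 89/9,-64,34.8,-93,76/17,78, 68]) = [ -99,-93, - 70,-64,-46, - 38, -28,-21, 76/17 , 89/9,22, 34.8, 44, 53, 68, 71.58, 78, 86.06,  87 ] 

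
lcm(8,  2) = 8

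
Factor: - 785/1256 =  - 2^( - 3)*5^1  =  - 5/8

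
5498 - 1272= 4226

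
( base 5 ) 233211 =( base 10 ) 8556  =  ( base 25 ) DH6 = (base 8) 20554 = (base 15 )2806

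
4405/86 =51+19/86 = 51.22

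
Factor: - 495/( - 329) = 3^2*5^1*7^( - 1 ) * 11^1*47^( - 1)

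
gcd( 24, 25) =1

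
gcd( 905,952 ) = 1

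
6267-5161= 1106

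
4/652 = 1/163 = 0.01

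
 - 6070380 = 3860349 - 9930729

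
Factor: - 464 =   -  2^4 * 29^1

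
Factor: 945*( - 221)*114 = -23808330  =  - 2^1 * 3^4*5^1*7^1*13^1*17^1*19^1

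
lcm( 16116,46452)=789684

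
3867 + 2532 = 6399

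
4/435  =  4/435 =0.01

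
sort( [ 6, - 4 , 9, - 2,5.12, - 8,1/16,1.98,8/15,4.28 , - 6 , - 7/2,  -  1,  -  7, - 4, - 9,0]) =[ - 9, - 8,-7, - 6,  -  4, - 4, - 7/2, - 2, - 1,0  ,  1/16,  8/15,  1.98, 4.28,5.12, 6,  9 ]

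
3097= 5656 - 2559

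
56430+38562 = 94992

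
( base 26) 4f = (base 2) 1110111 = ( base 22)59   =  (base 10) 119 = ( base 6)315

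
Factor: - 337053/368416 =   -  2^( -5 )  *  3^1*29^( - 1 )*283^1 = -849/928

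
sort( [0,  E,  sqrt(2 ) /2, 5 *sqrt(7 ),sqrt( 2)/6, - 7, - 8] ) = [ - 8,-7,0,sqrt(2)/6, sqrt (2) /2,E,  5*sqrt( 7) ] 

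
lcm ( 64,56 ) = 448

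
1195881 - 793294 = 402587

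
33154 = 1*33154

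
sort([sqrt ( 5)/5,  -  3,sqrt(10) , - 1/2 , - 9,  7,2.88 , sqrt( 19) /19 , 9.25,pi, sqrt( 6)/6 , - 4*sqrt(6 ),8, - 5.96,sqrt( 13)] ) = [ - 4 * sqrt(6), -9, - 5.96, - 3, - 1/2, sqrt( 19)/19 , sqrt(6 )/6, sqrt( 5)/5, 2.88 , pi, sqrt( 10),sqrt( 13 ),7, 8 , 9.25] 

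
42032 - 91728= - 49696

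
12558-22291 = -9733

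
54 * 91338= 4932252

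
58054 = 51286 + 6768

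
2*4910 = 9820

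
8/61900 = 2/15475 = 0.00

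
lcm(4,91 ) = 364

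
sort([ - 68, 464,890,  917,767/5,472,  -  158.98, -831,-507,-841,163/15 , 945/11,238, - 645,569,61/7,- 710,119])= [-841,-831,-710, - 645, - 507, - 158.98, - 68,61/7, 163/15, 945/11,119,  767/5,238,464, 472,569,  890,917 ] 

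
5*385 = 1925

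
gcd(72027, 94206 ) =3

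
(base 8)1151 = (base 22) 161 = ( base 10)617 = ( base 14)321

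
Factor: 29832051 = 3^1 * 41^1 * 409^1*593^1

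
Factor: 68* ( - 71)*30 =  - 2^3*3^1 *5^1*17^1*71^1= -  144840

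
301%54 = 31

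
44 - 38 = 6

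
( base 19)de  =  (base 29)90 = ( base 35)7g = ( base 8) 405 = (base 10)261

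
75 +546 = 621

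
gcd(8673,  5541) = 3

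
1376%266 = 46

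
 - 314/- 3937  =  314/3937=0.08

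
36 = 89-53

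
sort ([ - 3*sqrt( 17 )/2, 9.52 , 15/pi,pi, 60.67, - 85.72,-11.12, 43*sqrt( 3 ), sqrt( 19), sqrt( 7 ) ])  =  [-85.72,-11.12, - 3*sqrt(17 ) /2, sqrt( 7 ),pi, sqrt (19 ),15/pi,9.52, 60.67,43 * sqrt(3 )] 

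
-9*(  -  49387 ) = 444483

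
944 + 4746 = 5690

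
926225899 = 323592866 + 602633033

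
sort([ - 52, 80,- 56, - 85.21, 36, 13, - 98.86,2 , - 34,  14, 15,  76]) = [ - 98.86, - 85.21,- 56, - 52, - 34, 2, 13, 14,15, 36, 76, 80] 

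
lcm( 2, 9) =18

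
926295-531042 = 395253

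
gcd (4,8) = 4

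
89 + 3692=3781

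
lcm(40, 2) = 40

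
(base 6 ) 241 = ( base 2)1100001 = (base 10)97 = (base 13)76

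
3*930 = 2790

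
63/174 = 21/58 = 0.36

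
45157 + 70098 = 115255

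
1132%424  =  284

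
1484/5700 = 371/1425 = 0.26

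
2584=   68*38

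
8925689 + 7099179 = 16024868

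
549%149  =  102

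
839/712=1 + 127/712 =1.18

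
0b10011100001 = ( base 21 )2ha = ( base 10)1249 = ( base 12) 881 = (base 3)1201021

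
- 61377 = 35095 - 96472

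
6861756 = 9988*687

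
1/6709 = 1/6709 = 0.00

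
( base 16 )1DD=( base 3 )122200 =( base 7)1251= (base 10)477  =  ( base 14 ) 261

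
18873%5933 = 1074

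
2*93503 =187006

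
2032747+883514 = 2916261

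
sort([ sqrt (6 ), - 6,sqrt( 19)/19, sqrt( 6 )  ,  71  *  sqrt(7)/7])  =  [-6,sqrt( 19)/19, sqrt(6),sqrt(6), 71 * sqrt ( 7 )/7]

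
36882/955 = 36882/955 = 38.62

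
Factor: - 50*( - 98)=2^2*5^2*7^2 = 4900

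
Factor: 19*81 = 1539 = 3^4*19^1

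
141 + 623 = 764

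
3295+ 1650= 4945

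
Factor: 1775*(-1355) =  - 5^3*71^1*271^1 = - 2405125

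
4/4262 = 2/2131 = 0.00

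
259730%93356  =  73018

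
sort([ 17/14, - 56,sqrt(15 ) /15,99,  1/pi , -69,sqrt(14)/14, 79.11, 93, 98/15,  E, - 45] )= [ - 69, - 56, - 45,  sqrt(15) /15,sqrt(14 )/14,1/pi,17/14, E, 98/15,79.11,93,99 ] 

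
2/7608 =1/3804=0.00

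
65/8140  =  13/1628 = 0.01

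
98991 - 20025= 78966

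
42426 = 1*42426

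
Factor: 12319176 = 2^3 * 3^1  *  233^1*2203^1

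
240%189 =51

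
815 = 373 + 442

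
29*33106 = 960074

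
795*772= 613740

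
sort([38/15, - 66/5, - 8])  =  [  -  66/5 , - 8, 38/15]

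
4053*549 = 2225097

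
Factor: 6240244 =2^2*953^1*1637^1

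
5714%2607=500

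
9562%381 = 37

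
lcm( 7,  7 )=7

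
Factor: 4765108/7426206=2382554/3713103 = 2^1*3^ ( - 2 )*412567^( - 1 )*1191277^1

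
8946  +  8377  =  17323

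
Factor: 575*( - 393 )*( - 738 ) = 2^1*3^3*5^2 * 23^1*41^1 * 131^1 = 166769550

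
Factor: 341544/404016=2^( - 1)*7^1*107^1*443^( -1 )  =  749/886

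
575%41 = 1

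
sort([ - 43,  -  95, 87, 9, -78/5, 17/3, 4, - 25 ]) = [-95 , - 43, - 25, - 78/5 , 4, 17/3,9,87]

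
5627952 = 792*7106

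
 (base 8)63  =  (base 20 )2B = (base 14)39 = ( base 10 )51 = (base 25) 21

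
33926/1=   33926=33926.00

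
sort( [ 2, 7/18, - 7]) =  [-7, 7/18,2 ]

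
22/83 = 22/83 = 0.27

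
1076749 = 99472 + 977277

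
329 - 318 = 11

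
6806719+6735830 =13542549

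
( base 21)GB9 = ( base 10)7296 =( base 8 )16200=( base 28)98G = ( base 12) 4280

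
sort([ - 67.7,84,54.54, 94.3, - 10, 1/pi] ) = [ - 67.7, - 10, 1/pi, 54.54,84,94.3]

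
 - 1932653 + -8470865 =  - 10403518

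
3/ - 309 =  - 1 + 102/103= -0.01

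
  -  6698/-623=6698/623 =10.75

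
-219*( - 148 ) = 32412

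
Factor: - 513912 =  - 2^3*3^1*7^2* 19^1 *23^1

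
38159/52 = 733 + 43/52 = 733.83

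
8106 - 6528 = 1578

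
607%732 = 607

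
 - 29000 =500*( - 58)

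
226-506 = - 280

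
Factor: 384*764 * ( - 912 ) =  - 2^13 * 3^2*19^1*191^1 =- 267558912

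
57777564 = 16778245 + 40999319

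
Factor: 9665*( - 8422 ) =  - 2^1*5^1*1933^1*4211^1 = - 81398630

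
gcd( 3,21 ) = 3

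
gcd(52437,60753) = 231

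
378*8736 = 3302208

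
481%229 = 23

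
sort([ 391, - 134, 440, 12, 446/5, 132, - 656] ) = [  -  656 ,-134, 12,  446/5, 132,391,440 ]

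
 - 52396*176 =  - 9221696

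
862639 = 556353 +306286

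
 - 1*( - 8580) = 8580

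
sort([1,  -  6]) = [-6 , 1]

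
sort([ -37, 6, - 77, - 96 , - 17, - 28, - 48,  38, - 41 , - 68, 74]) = [  -  96, - 77, - 68, - 48, - 41, - 37, -28, -17, 6,  38,74]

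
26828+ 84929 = 111757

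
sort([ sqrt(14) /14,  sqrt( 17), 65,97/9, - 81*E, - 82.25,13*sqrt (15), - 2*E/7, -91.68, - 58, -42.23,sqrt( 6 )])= [ - 81*E, - 91.68 , - 82.25, - 58,  -  42.23,-2*E/7, sqrt( 14) /14,sqrt(6), sqrt( 17 ), 97/9,13*sqrt(15),65 ]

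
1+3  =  4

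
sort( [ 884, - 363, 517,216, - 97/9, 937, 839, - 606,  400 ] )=[ - 606 ,-363, - 97/9 , 216, 400, 517, 839, 884, 937] 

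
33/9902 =33/9902 =0.00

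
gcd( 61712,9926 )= 14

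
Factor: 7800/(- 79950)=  - 2^2 * 41^(-1)  =  -4/41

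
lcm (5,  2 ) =10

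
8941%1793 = 1769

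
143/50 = 2 + 43/50 = 2.86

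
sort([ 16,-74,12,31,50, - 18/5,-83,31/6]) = [-83, - 74,-18/5,31/6,12 , 16, 31,50]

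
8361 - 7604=757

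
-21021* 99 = -2081079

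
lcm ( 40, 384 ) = 1920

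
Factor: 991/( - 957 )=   -3^( - 1 )*11^ ( - 1 )*29^( - 1)*991^1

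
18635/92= 18635/92= 202.55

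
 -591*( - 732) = 432612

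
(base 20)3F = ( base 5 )300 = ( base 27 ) 2L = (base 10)75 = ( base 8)113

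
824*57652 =47505248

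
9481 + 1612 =11093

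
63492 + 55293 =118785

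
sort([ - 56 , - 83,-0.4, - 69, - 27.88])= [ - 83, - 69, - 56,-27.88,-0.4]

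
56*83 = 4648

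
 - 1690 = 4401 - 6091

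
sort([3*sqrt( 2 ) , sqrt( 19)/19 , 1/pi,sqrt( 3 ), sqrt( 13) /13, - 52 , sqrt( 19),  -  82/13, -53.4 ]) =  [ - 53.4,- 52, - 82/13, sqrt( 19)/19,  sqrt( 13 )/13,1/pi,sqrt( 3) , 3* sqrt( 2),sqrt(19 )] 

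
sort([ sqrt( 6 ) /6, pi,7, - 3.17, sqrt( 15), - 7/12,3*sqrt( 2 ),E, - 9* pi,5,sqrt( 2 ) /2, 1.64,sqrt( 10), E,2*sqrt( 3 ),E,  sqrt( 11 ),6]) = [ - 9*pi, - 3.17 , - 7/12 , sqrt (6)/6, sqrt(2 )/2, 1.64,E, E,  E, pi,sqrt( 10 ), sqrt( 11 ),2*sqrt( 3),sqrt(15 ),3*sqrt( 2 ),5, 6,7] 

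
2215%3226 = 2215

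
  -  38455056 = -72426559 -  - 33971503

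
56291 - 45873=10418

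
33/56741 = 33/56741 = 0.00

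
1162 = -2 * ( - 581)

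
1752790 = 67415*26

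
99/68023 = 99/68023 = 0.00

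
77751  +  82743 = 160494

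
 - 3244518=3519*( - 922) 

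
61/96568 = 61/96568 = 0.00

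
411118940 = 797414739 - 386295799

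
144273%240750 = 144273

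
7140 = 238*30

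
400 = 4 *100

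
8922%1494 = 1452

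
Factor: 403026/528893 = 2^1 * 3^1*13^1*  263^(-1 )*2011^( - 1 )*5167^1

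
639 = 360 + 279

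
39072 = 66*592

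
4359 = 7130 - 2771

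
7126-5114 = 2012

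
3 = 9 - 6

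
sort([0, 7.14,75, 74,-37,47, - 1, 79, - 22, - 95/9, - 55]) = [ - 55, - 37, - 22,-95/9, - 1, 0 , 7.14,47,74,75,79 ]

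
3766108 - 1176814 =2589294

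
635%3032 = 635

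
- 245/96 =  - 245/96 = - 2.55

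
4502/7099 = 4502/7099  =  0.63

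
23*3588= 82524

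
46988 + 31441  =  78429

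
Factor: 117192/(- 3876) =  - 514/17 = - 2^1*17^(-1)*257^1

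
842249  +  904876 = 1747125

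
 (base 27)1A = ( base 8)45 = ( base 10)37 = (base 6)101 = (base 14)29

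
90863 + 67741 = 158604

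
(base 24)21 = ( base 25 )1O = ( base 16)31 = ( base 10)49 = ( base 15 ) 34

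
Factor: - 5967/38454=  - 9/58 = -2^( - 1 ) * 3^2*29^(-1)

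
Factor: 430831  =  17^1 * 25343^1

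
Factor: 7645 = 5^1*11^1*139^1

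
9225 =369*25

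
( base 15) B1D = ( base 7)10204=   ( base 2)100111000111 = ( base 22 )53H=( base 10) 2503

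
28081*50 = 1404050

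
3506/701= 5 + 1/701 = 5.00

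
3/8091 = 1/2697 = 0.00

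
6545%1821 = 1082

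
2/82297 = 2/82297 = 0.00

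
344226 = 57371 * 6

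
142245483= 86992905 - -55252578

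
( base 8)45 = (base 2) 100101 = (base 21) 1g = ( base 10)37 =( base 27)1a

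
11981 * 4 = 47924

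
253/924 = 23/84 = 0.27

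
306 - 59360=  - 59054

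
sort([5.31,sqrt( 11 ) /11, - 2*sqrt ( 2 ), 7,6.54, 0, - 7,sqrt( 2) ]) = [ - 7, - 2*sqrt(2),0,sqrt (11 )/11, sqrt( 2 ),5.31, 6.54,7 ]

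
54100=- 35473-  - 89573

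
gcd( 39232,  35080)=8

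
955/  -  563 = -955/563 = - 1.70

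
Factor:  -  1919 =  - 19^1*101^1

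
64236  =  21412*3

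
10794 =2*5397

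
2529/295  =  2529/295= 8.57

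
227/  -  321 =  - 1+94/321 = -  0.71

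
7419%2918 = 1583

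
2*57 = 114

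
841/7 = 120 + 1/7 = 120.14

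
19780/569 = 34 + 434/569 = 34.76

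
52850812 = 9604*5503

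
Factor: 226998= 2^1* 3^2*12611^1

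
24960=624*40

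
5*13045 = 65225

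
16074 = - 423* ( - 38)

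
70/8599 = 70/8599 = 0.01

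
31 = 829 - 798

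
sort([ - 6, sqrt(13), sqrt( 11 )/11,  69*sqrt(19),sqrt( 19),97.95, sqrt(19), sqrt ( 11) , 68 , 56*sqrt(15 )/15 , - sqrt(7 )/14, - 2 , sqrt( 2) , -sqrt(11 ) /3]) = [ - 6 , - 2, - sqrt( 11) /3, - sqrt ( 7 )/14,  sqrt(11)/11, sqrt(2 ),sqrt(11 ),sqrt (13),sqrt( 19),sqrt(19 ),56*sqrt( 15)/15, 68,97.95, 69*sqrt(19)]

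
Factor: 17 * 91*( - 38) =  - 2^1*7^1*13^1*17^1*19^1 = - 58786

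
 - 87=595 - 682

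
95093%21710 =8253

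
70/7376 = 35/3688   =  0.01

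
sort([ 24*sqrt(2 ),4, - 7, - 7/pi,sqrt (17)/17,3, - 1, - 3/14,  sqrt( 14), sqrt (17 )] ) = [ - 7, - 7/pi, - 1,- 3/14,  sqrt(17 ) /17,3,  sqrt( 14), 4,sqrt(17),24*sqrt (2)]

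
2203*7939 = 17489617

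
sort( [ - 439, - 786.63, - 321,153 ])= [- 786.63, - 439, - 321, 153 ] 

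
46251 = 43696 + 2555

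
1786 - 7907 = - 6121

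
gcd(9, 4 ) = 1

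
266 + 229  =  495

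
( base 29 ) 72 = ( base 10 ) 205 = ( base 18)b7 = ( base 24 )8D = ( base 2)11001101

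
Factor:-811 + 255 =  - 556=- 2^2*139^1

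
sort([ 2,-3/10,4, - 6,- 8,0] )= [ - 8, - 6, - 3/10,0,2, 4]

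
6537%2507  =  1523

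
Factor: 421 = 421^1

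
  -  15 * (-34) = 510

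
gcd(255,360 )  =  15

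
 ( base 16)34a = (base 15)3b2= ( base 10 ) 842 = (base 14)442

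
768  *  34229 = 26287872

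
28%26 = 2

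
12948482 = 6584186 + 6364296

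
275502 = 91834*3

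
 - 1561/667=-3+440/667= -2.34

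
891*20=17820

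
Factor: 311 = 311^1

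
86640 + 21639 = 108279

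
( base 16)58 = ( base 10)88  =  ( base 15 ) 5d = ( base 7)154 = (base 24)3G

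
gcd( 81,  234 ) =9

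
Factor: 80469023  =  101^1*691^1*1153^1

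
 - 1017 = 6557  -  7574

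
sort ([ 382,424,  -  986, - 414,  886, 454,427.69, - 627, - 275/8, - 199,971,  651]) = [ - 986, - 627, - 414, - 199, - 275/8, 382, 424, 427.69,454, 651 , 886,971] 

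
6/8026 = 3/4013 = 0.00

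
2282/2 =1141 = 1141.00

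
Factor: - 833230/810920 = -2^( - 2)*11^(-1)*19^( - 1)*859^1 = -859/836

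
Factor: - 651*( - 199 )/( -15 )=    - 43183/5   =  - 5^(-1 ) *7^1*31^1*199^1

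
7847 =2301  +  5546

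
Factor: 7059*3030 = 21388770 = 2^1*3^2*5^1* 13^1 * 101^1 * 181^1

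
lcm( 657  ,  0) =0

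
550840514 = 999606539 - 448766025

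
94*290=27260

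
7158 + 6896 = 14054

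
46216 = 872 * 53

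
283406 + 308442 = 591848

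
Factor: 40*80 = 2^7*5^2=3200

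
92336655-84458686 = 7877969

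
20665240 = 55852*370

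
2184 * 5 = 10920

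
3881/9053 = 3881/9053 = 0.43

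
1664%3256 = 1664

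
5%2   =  1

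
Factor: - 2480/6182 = - 1240/3091=-2^3*5^1 * 11^ ( - 1)*31^1 * 281^( - 1)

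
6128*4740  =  29046720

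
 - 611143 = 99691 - 710834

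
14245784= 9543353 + 4702431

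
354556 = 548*647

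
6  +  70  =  76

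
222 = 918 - 696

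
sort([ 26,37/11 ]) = [ 37/11,26 ]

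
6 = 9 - 3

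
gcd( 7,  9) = 1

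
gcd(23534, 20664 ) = 574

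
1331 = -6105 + 7436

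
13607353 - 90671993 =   -  77064640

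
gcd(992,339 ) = 1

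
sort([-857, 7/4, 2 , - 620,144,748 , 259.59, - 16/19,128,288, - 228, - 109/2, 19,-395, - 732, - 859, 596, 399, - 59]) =[ - 859,  -  857, - 732, - 620, - 395, - 228 , - 59, - 109/2,-16/19,  7/4, 2, 19, 128, 144, 259.59, 288 , 399, 596, 748 ] 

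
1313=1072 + 241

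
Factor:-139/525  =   - 3^ ( - 1 )*5^( - 2 )*7^( - 1)*139^1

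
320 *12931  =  4137920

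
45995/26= 45995/26 = 1769.04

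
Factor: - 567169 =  - 19^1*29851^1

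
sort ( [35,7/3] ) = [7/3, 35 ] 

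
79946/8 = 39973/4 = 9993.25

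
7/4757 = 7/4757 = 0.00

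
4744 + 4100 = 8844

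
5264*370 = 1947680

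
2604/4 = 651 = 651.00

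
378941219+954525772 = 1333466991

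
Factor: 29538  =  2^1*3^3*547^1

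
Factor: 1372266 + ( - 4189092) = - 2^1*3^1*19^1*24709^1   =  -2816826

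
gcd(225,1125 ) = 225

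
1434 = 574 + 860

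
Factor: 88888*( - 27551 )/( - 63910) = 2^2*5^( - 1) * 7^( - 1) * 11^( - 1)*41^1*83^(-1)* 271^1*27551^1 = 1224476644/31955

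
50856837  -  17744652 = 33112185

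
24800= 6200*4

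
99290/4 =24822 +1/2 = 24822.50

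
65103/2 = 65103/2 =32551.50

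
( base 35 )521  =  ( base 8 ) 14064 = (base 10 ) 6196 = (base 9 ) 8444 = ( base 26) 948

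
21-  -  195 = 216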